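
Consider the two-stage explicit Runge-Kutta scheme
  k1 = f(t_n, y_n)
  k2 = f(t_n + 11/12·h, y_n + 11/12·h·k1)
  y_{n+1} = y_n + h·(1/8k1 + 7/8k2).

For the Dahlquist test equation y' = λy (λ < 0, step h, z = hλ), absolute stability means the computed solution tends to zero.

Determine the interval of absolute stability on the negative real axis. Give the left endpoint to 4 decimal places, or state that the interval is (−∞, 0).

With y'=λy (z=hλ):
  k1=λy_n ⇒ h·k1=z·y_n;  k2=λ(1+11/12z)y_n ⇒ h·k2=z(1+11/12z)y_n
  y_{n+1}/y_n = 1 + 1/8z + 7/8z(1+11/12z) = 1 + z + 77/96z²
  so R(z) = 1 + z + 77/96z².

Boundary: |R(x)|=1, x<0.
x=-1.04: |R|=0.8275
R=1: x+77/96x²=0 ⇒ x=−96/77=-1.2468; min R=1−1/(4·77/96)=0.6883>−1
Confirm numerically:
  x=-1.119: |R|=0.88534 <1
  x=-0.557: |R|=0.69185 <1
  x=-0.501: |R|=0.70032 <1
  x=-1.778: |R|=1.75761 >1
  x=-1.269: |R|=1.02264 >1
Interval (-1.2468, 0).

z∈(-1.2468,0).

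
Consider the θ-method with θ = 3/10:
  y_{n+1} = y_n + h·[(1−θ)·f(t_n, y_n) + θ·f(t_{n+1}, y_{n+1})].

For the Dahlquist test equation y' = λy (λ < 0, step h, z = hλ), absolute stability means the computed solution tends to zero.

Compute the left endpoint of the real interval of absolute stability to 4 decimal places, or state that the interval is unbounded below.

z* = -5.0000.

Set f=λy, z=hλ:
  y_{n+1} = y_n + z·[7/10·y_n + 3/10·y_{n+1}] ⇒ (1 − 3/10z)y_{n+1} = (1 + 7/10z)y_n
  so R(z) = (1 + 7/10z)/(1 − 3/10z).

Boundary: |R(x)|=1, x<0.
x=-0.49: |R|=0.5728
R=−1: 1+7/10x = −1+3/10x ⇒ -2/5x=2 ⇒ x=2/(-2/5)=-5.0000
Confirm numerically:
  x=-4.557: |R|=0.92514 <1
  x=-4.480: |R|=0.91126 <1
  x=-3.994: |R|=0.81694 <1
  x=-5.438: |R|=1.06658 >1
  x=-5.235: |R|=1.03657 >1
  x=-5.232: |R|=1.03611 >1
So |R|<1 on (-5.0000, 0).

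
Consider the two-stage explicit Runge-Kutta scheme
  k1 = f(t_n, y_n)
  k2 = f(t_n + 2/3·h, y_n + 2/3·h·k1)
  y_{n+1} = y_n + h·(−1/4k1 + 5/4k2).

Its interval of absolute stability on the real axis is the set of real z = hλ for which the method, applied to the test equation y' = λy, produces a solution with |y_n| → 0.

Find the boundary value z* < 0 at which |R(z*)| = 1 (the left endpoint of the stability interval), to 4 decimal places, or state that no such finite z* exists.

z* = -1.2000.

Set f=λy, z=hλ:
  k1=λy_n ⇒ h·k1=z·y_n;  k2=λ(1+2/3z)y_n ⇒ h·k2=z(1+2/3z)y_n
  y_{n+1}/y_n = 1 − 1/4z + 5/4z(1+2/3z) = 1 + z + 5/6z²
  so R(z) = 1 + z + 5/6z².

Need |R(x)|<1, x<0.
x=-0.89: |R|=0.7701
R=1: x+5/6x²=0 ⇒ x=−6/5=-1.2000; min R=1−1/(4·5/6)=0.7000>−1
Confirm numerically:
  x=-0.897: |R|=0.77351 <1
  x=-0.845: |R|=0.75002 <1
  x=-0.770: |R|=0.72408 <1
  x=-0.597: |R|=0.70001 <1
  x=-1.580: |R|=1.50033 >1
  x=-1.271: |R|=1.07520 >1
So |R|<1 on (-1.2000, 0).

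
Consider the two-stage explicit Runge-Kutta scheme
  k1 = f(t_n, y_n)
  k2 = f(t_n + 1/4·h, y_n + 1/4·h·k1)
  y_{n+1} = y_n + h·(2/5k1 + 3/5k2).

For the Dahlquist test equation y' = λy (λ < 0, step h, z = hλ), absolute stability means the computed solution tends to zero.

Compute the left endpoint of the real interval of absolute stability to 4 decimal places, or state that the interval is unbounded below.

With y'=λy (z=hλ):
  k1=λy_n ⇒ h·k1=z·y_n;  k2=λ(1+1/4z)y_n ⇒ h·k2=z(1+1/4z)y_n
  y_{n+1}/y_n = 1 + 2/5z + 3/5z(1+1/4z) = 1 + z + 3/20z²
  so R(z) = 1 + z + 3/20z².

Find x<0 with |R(x)|<1.
x=-0.84: |R|=0.2658
R=1: x+3/20x²=0 ⇒ x=−20/3=-6.6667; min R=1−1/(4·3/20)=-0.6667>−1
Confirm numerically:
  x=-5.799: |R|=0.24526 <1
  x=-5.772: |R|=0.22540 <1
  x=-4.844: |R|=0.32435 <1
  x=-3.919: |R|=0.61522 <1
  x=-7.242: |R|=1.62498 >1
  x=-7.141: |R|=1.50808 >1
  x=-6.996: |R|=1.34560 >1
Stable set (-6.6667, 0).

z* = -6.6667.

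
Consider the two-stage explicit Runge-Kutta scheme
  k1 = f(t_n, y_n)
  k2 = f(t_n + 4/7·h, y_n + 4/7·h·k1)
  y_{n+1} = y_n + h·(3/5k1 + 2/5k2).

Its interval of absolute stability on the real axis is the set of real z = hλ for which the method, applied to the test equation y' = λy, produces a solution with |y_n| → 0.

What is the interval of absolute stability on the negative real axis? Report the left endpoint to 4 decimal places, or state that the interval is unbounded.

Test eqn y'=λy, z=hλ:
  k1=λy_n ⇒ h·k1=z·y_n;  k2=λ(1+4/7z)y_n ⇒ h·k2=z(1+4/7z)y_n
  y_{n+1}/y_n = 1 + 3/5z + 2/5z(1+4/7z) = 1 + z + 8/35z²
  so R(z) = 1 + z + 8/35z².

Need |R(x)|<1, x<0.
x=-0.6: |R|=0.4823
R=1: x+8/35x²=0 ⇒ x=−35/8=-4.3750; min R=1−1/(4·8/35)=-0.0938>−1
Confirm numerically:
  x=-3.750: |R|=0.46429 <1
  x=-2.988: |R|=0.05272 <1
  x=-2.816: |R|=0.00346 <1
  x=-2.228: |R|=0.09338 <1
  x=-4.893: |R|=1.57933 >1
  x=-4.689: |R|=1.33654 >1
  x=-4.551: |R|=1.18308 >1
So |R|<1 on (-4.3750, 0).

z∈(-4.3750,0).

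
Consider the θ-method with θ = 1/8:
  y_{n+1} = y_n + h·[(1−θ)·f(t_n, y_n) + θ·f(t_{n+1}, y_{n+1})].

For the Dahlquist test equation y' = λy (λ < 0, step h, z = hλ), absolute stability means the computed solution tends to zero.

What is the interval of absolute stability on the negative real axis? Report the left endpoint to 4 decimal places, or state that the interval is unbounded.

Set f=λy, z=hλ:
  y_{n+1} = y_n + z·[7/8·y_n + 1/8·y_{n+1}] ⇒ (1 − 1/8z)y_{n+1} = (1 + 7/8z)y_n
  R(z) = (1 + 7/8z)/(1 − 1/8z).

Boundary: |R(x)|=1, x<0.
x=-1.48: |R|=0.2489
R=−1: 1+7/8x = −1+1/8x ⇒ -3/4x=2 ⇒ x=2/(-3/4)=-2.6667
Confirm numerically:
  x=-2.606: |R|=0.96568 <1
  x=-2.257: |R|=0.76036 <1
  x=-1.894: |R|=0.53143 <1
  x=-1.751: |R|=0.43657 <1
  x=-3.185: |R|=1.27805 >1
  x=-3.041: |R|=1.20342 >1
  x=-2.737: |R|=1.03930 >1
Stable set (-2.6667, 0).

z∈(-2.6667,0).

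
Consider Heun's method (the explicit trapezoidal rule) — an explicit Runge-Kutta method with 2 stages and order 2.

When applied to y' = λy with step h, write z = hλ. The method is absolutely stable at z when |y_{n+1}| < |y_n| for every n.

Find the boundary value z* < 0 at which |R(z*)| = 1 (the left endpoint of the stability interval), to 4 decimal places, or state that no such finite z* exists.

z* = -2.0000.

On y'=λy, z=hλ:
  order 2, 2-stage ⇒ R(z)=1+z+z^2/2
  (e.g. R(-1.59)=0.67405, |R|=0.67405)

Solve |R(x)|<1 on ℝ⁻.
x=-1.59: |R|=0.6741
|R(-2.36)|=1.4248 |R(-2.13)|=1.1384 |R(-1.07)|=0.5025
Bisect:
  x_lo=-2.4335 |R|=1.5275  x_hi=-0.0686 |R|=0.9338
  mid=-1.25106 |R|=0.53151 →hi
  mid=-1.84230 |R|=0.85474 →hi
  mid=-2.13792 |R|=1.14744 →lo
  mid=-1.99011 |R|=0.99016 →hi
  mid=-2.06402 |R|=1.06607 →lo
  mid=-2.02707 |R|=1.02743 →lo
  mid=-2.00859 |R|=1.00863 →lo
  mid=-1.99935 |R|=0.99935 →hi
  ...
  [-2.00007,-1.99993] ⇒ x*=-2.0000
So |R|<1 on (-2.0000, 0).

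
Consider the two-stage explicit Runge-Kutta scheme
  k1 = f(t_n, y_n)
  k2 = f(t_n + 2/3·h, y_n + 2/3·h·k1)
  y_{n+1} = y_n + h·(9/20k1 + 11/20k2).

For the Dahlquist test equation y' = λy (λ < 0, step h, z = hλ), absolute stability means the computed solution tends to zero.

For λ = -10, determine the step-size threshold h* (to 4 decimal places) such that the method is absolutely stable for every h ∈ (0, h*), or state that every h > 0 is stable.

On y'=λy, z=hλ:
  k1=λy_n ⇒ h·k1=z·y_n;  k2=λ(1+2/3z)y_n ⇒ h·k2=z(1+2/3z)y_n
  y_{n+1}/y_n = 1 + 9/20z + 11/20z(1+2/3z) = 1 + z + 11/30z²
  R(z) = 1 + z + 11/30z².

Boundary: |R(x)|=1, x<0.
x=-1.66: |R|=0.3504
R=1: x+11/30x²=0 ⇒ x=−30/11=-2.7273; min R=1−1/(4·11/30)=0.3182>−1
Confirm numerically:
  x=-2.562: |R|=0.84474 <1
  x=-2.556: |R|=0.83948 <1
  x=-1.880: |R|=0.41595 <1
  x=-1.177: |R|=0.33095 <1
  x=-3.189: |R|=1.53990 >1
  x=-3.183: |R|=1.53188 >1
Stable set (-2.7273, 0).

(-2.7273,0); λ=-10 ⇒ h* = (30/11)/10 = 0.2727.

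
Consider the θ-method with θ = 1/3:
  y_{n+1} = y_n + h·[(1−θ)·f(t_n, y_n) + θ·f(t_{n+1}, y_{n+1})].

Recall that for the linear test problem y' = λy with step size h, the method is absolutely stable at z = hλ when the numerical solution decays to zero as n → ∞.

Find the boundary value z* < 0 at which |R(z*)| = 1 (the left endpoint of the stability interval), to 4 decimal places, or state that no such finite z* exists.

Set f=λy, z=hλ:
  y_{n+1} = y_n + z·[2/3·y_n + 1/3·y_{n+1}] ⇒ (1 − 1/3z)y_{n+1} = (1 + 2/3z)y_n
  so R(z) = (1 + 2/3z)/(1 − 1/3z).

Need |R(x)|<1, x<0.
x=-0.91: |R|=0.3018
R=−1: 1+2/3x = −1+1/3x ⇒ -1/3x=2 ⇒ x=2/(-1/3)=-6.0000
Confirm numerically:
  x=-5.931: |R|=0.99227 <1
  x=-4.990: |R|=0.87359 <1
  x=-2.806: |R|=0.44988 <1
  x=-6.420: |R|=1.04459 >1
  x=-6.168: |R|=1.01832 >1
Interval (-6.0000, 0).

z* = -6.0000.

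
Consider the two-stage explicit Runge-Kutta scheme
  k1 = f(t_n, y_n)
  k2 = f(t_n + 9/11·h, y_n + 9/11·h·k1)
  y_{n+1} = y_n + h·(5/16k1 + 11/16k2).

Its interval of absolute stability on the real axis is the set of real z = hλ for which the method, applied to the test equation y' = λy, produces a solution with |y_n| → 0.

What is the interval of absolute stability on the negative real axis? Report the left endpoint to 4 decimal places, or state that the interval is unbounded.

z∈(-1.7778,0).

On y'=λy, z=hλ:
  k1=λy_n ⇒ h·k1=z·y_n;  k2=λ(1+9/11z)y_n ⇒ h·k2=z(1+9/11z)y_n
  y_{n+1}/y_n = 1 + 5/16z + 11/16z(1+9/11z) = 1 + z + 9/16z²
  so R(z) = 1 + z + 9/16z².

Find x<0 with |R(x)|<1.
x=-1.6: |R|=0.8400
R=1: x+9/16x²=0 ⇒ x=−16/9=-1.7778; min R=1−1/(4·9/16)=0.5556>−1
Confirm numerically:
  x=-1.365: |R|=0.68306 <1
  x=-1.015: |R|=0.56450 <1
  x=-0.996: |R|=0.56201 <1
  x=-1.987: |R|=1.23385 >1
  x=-1.854: |R|=1.07949 >1
Interval (-1.7778, 0).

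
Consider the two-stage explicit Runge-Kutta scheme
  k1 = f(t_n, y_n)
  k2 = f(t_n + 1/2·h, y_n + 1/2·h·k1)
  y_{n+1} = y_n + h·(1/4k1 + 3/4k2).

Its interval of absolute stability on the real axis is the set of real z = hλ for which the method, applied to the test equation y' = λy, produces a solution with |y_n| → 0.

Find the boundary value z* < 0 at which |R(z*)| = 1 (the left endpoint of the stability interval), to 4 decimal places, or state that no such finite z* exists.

z* = -2.6667.

Set f=λy, z=hλ:
  k1=λy_n ⇒ h·k1=z·y_n;  k2=λ(1+1/2z)y_n ⇒ h·k2=z(1+1/2z)y_n
  y_{n+1}/y_n = 1 + 1/4z + 3/4z(1+1/2z) = 1 + z + 3/8z²
  R(z) = 1 + z + 3/8z².

Boundary: |R(x)|=1, x<0.
x=-1.42: |R|=0.3361
R=1: x+3/8x²=0 ⇒ x=−8/3=-2.6667; min R=1−1/(4·3/8)=0.3333>−1
Confirm numerically:
  x=-2.598: |R|=0.93310 <1
  x=-1.948: |R|=0.47501 <1
  x=-1.597: |R|=0.35940 <1
  x=-3.255: |R|=1.71813 >1
  x=-2.873: |R|=1.22230 >1
So |R|<1 on (-2.6667, 0).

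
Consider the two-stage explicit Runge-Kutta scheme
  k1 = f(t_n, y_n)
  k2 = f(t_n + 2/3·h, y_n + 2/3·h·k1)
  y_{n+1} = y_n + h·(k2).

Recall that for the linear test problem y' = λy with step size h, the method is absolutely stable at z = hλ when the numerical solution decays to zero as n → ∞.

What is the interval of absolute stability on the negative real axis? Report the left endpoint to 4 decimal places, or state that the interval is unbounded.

On y'=λy, z=hλ:
  k1=λy_n ⇒ h·k1=z·y_n;  k2=λ(1+2/3z)y_n ⇒ h·k2=z(1+2/3z)y_n
  y_{n+1}/y_n = 1 + z(1+2/3z) = 1 + z + 2/3z²
  ⇒ R(z) = 1 + z + 2/3z².

Need |R(x)|<1, x<0.
x=-1.45: |R|=0.9517
R=1: x+2/3x²=0 ⇒ x=−3/2=-1.5000; min R=1−1/(4·2/3)=0.6250>−1
Confirm numerically:
  x=-1.330: |R|=0.84927 <1
  x=-1.299: |R|=0.82593 <1
  x=-0.612: |R|=0.63770 <1
  x=-2.091: |R|=1.82385 >1
  x=-1.945: |R|=1.57702 >1
  x=-1.648: |R|=1.16260 >1
Interval (-1.5000, 0).

z∈(-1.5000,0).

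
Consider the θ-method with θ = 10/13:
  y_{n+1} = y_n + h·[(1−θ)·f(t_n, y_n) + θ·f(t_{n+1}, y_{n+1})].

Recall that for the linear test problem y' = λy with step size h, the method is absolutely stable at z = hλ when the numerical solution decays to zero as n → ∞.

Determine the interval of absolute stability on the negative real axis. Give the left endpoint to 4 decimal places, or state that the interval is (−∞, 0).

(−∞, 0) — no finite endpoint.

Set f=λy, z=hλ:
  y_{n+1} = y_n + z·[3/13·y_n + 10/13·y_{n+1}] ⇒ (1 − 10/13z)y_{n+1} = (1 + 3/13z)y_n
  ⇒ R(z) = (1 + 3/13z)/(1 − 10/13z).

Boundary: |R(x)|=1, x<0.
x=-1.54: |R|=0.2951
x=-2: |R|=0.2121
x=-10: |R|=0.1504
x=-100: |R|=0.2833
θ=10/13≥1/2 ⇒ |1+3/13x|<|1−10/13x| ∀x<0 ⇒ unbounded interval.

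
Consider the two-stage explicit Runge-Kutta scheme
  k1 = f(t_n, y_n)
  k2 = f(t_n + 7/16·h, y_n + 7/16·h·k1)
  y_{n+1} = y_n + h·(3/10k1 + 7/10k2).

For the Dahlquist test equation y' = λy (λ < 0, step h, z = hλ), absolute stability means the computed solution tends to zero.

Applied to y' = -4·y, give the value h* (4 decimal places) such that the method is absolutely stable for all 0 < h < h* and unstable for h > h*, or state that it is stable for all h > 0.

(-3.2653,0); λ=-4 ⇒ h* = (160/49)/4 = 0.8163.

Test eqn y'=λy, z=hλ:
  k1=λy_n ⇒ h·k1=z·y_n;  k2=λ(1+7/16z)y_n ⇒ h·k2=z(1+7/16z)y_n
  y_{n+1}/y_n = 1 + 3/10z + 7/10z(1+7/16z) = 1 + z + 49/160z²
  so R(z) = 1 + z + 49/160z².

Boundary: |R(x)|=1, x<0.
x=-0.83: |R|=0.3810
R=1: x+49/160x²=0 ⇒ x=−160/49=-3.2653; min R=1−1/(4·49/160)=0.1837>−1
Confirm numerically:
  x=-2.927: |R|=0.69674 <1
  x=-1.955: |R|=0.21550 <1
  x=-1.891: |R|=0.20411 <1
  x=-1.356: |R|=0.20711 <1
  x=-3.657: |R|=1.43868 >1
  x=-3.343: |R|=1.07954 >1
  x=-3.323: |R|=1.05871 >1
Interval (-3.2653, 0).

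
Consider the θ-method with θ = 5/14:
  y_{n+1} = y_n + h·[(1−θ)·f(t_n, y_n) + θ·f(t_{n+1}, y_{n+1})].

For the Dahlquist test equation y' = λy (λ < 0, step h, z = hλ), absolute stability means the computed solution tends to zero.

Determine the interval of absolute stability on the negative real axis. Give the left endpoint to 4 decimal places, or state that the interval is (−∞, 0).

z∈(-7.0000,0).

Set f=λy, z=hλ:
  y_{n+1} = y_n + z·[9/14·y_n + 5/14·y_{n+1}] ⇒ (1 − 5/14z)y_{n+1} = (1 + 9/14z)y_n
  Hence R(z) = (1 + 9/14z)/(1 − 5/14z).

Solve |R(x)|<1 on ℝ⁻.
x=-1.47: |R|=0.0361
R=−1: 1+9/14x = −1+5/14x ⇒ -2/7x=2 ⇒ x=2/(-2/7)=-7.0000
Confirm numerically:
  x=-6.734: |R|=0.97768 <1
  x=-6.414: |R|=0.94912 <1
  x=-5.225: |R|=0.82305 <1
  x=-3.294: |R|=0.51349 <1
  x=-7.501: |R|=1.03891 >1
  x=-7.371: |R|=1.02918 >1
Interval (-7.0000, 0).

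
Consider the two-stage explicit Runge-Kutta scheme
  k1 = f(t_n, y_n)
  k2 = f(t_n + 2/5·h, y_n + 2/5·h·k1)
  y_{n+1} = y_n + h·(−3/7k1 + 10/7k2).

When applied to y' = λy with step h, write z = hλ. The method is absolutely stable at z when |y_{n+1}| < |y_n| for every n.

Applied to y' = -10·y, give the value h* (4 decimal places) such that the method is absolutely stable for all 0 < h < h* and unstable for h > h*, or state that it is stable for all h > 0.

(-1.7500,0); λ=-10 ⇒ h* = (7/4)/10 = 0.1750.

Test eqn y'=λy, z=hλ:
  k1=λy_n ⇒ h·k1=z·y_n;  k2=λ(1+2/5z)y_n ⇒ h·k2=z(1+2/5z)y_n
  y_{n+1}/y_n = 1 − 3/7z + 10/7z(1+2/5z) = 1 + z + 4/7z²
  so R(z) = 1 + z + 4/7z².

Boundary: |R(x)|=1, x<0.
x=-0.5: |R|=0.6429
R=1: x+4/7x²=0 ⇒ x=−7/4=-1.7500; min R=1−1/(4·4/7)=0.5625>−1
Confirm numerically:
  x=-1.580: |R|=0.84651 <1
  x=-1.547: |R|=0.82055 <1
  x=-1.160: |R|=0.60891 <1
  x=-0.847: |R|=0.56295 <1
  x=-2.252: |R|=1.64600 >1
  x=-2.094: |R|=1.41162 >1
  x=-1.832: |R|=1.08584 >1
Stable set (-1.7500, 0).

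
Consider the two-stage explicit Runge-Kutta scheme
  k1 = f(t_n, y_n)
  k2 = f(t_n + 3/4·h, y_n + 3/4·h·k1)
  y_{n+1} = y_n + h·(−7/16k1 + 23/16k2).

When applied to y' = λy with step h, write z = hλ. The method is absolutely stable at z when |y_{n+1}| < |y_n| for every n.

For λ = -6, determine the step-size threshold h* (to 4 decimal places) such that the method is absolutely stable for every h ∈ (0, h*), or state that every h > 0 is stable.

(-0.9275,0); λ=-6 ⇒ h* = (64/69)/6 = 0.1546.

Set f=λy, z=hλ:
  k1=λy_n ⇒ h·k1=z·y_n;  k2=λ(1+3/4z)y_n ⇒ h·k2=z(1+3/4z)y_n
  y_{n+1}/y_n = 1 − 7/16z + 23/16z(1+3/4z) = 1 + z + 69/64z²
  R(z) = 1 + z + 69/64z².

Need |R(x)|<1, x<0.
x=-1.38: |R|=1.6732
R=1: x+69/64x²=0 ⇒ x=−64/69=-0.9275; min R=1−1/(4·69/64)=0.7681>−1
Confirm numerically:
  x=-0.808: |R|=0.89587 <1
  x=-0.800: |R|=0.89000 <1
  x=-0.583: |R|=0.78344 <1
  x=-0.548: |R|=0.77577 <1
  x=-1.008: |R|=1.08744 >1
  x=-0.988: |R|=1.06441 >1
  x=-0.957: |R|=1.03040 >1
Stable set (-0.9275, 0).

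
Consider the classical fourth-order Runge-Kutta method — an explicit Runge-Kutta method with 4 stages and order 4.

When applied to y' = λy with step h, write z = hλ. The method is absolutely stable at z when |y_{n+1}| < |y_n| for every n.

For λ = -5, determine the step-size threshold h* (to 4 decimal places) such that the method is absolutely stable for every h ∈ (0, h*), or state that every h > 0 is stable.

(-2.7853,0); λ=-5 ⇒ h* = 0.5571.

Set f=λy, z=hλ:
  order 4, 4-stage ⇒ R(z)=1+z+z^2/2+z^3/6+z^4/24
  (e.g. R(-1.33)=0.29272, |R|=0.29272)

Boundary: |R(x)|=1, x<0.
x=-1.33: |R|=0.2927
|R(-1.66)|=0.2718 |R(-1.11)|=0.3414 |R(-0.77)|=0.4650
Bisect:
  x_lo=-3.1839 |R|=1.7872  x_hi=-0.2677 |R|=0.7652
  mid=-1.72577 |R|=0.27632 →hi
  mid=-2.45483 |R|=0.60584 →hi
  mid=-2.81936 |R|=1.05259 →lo
  mid=-2.63709 |R|=0.79861 →hi
  mid=-2.72823 |R|=0.91732 →hi
  mid=-2.77379 |R|=0.98280 →hi
  mid=-2.79658 |R|=1.01714 →lo
  mid=-2.78518 |R|=0.99983 →hi
  ...
  [-2.78536,-2.78518] ⇒ x*=-2.7853
Stable set (-2.7853, 0).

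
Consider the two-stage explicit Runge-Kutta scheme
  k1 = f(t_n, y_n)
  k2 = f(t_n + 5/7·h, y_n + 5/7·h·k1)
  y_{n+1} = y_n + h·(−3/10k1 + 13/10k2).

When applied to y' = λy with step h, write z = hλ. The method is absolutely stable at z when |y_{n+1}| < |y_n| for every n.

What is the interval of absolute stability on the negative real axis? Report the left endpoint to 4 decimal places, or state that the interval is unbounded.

With y'=λy (z=hλ):
  k1=λy_n ⇒ h·k1=z·y_n;  k2=λ(1+5/7z)y_n ⇒ h·k2=z(1+5/7z)y_n
  y_{n+1}/y_n = 1 − 3/10z + 13/10z(1+5/7z) = 1 + z + 13/14z²
  R(z) = 1 + z + 13/14z².

Solve |R(x)|<1 on ℝ⁻.
x=-0.38: |R|=0.7541
R=1: x+13/14x²=0 ⇒ x=−14/13=-1.0769; min R=1−1/(4·13/14)=0.7308>−1
Confirm numerically:
  x=-0.793: |R|=0.79093 <1
  x=-0.710: |R|=0.75809 <1
  x=-0.629: |R|=0.73838 <1
  x=-0.476: |R|=0.73439 <1
  x=-1.572: |R|=1.72267 >1
  x=-1.502: |R|=1.59286 >1
  x=-1.357: |R|=1.35292 >1
Interval (-1.0769, 0).

z∈(-1.0769,0).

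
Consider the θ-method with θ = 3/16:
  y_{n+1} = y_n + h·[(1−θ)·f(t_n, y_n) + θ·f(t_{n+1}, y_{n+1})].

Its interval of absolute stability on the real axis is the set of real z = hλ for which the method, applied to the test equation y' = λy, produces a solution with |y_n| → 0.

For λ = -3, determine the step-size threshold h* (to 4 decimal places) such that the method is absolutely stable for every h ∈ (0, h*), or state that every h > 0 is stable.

(-3.2000,0); λ=-3 ⇒ h* = (16/5)/3 = 1.0667.

On y'=λy, z=hλ:
  y_{n+1} = y_n + z·[13/16·y_n + 3/16·y_{n+1}] ⇒ (1 − 3/16z)y_{n+1} = (1 + 13/16z)y_n
  Hence R(z) = (1 + 13/16z)/(1 − 3/16z).

Solve |R(x)|<1 on ℝ⁻.
x=-0.69: |R|=0.3890
R=−1: 1+13/16x = −1+3/16x ⇒ -5/8x=2 ⇒ x=2/(-5/8)=-3.2000
Confirm numerically:
  x=-3.050: |R|=0.94036 <1
  x=-2.293: |R|=0.60357 <1
  x=-1.604: |R|=0.23313 <1
  x=-3.707: |R|=1.18694 >1
  x=-3.417: |R|=1.08266 >1
Interval (-3.2000, 0).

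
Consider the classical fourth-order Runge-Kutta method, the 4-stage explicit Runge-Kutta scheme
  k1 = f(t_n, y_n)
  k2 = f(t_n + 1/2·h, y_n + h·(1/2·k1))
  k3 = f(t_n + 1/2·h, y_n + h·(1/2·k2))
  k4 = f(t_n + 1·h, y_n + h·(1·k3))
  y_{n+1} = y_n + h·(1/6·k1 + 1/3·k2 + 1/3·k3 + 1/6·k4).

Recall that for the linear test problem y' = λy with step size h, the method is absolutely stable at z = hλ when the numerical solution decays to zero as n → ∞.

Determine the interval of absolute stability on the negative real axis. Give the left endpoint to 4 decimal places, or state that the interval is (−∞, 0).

z∈(-2.7853,0).

On y'=λy, z=hλ:
  order 4, 4-stage ⇒ R(z)=1+z+z^2/2+z^3/6+z^4/24
  (e.g. R(-1.07)=0.35289, |R|=0.35289)

Find x<0 with |R(x)|<1.
x=-1.07: |R|=0.3529
|R(-3.08)|=1.5432 |R(-1.02)|=0.3684 |R(-0.69)|=0.5027
Bisect:
  x_lo=-3.5456 |R|=2.8961  x_hi=-0.2167 |R|=0.8052
  mid=-1.88115 |R|=0.30051 →hi
  mid=-2.71337 |R|=0.89687 →hi
  mid=-3.12948 |R|=1.65566 →lo
  mid=-2.92143 |R|=1.22541 →lo
  mid=-2.81740 |R|=1.04950 →lo
  mid=-2.76539 |R|=0.97040 →hi
  mid=-2.79139 |R|=1.00924 →lo
  mid=-2.77839 |R|=0.98964 →hi
  mid=-2.78489 |R|=0.99939 →hi
  ...
  [-2.78530,-2.78509] ⇒ x*=-2.7853
Stable set (-2.7853, 0).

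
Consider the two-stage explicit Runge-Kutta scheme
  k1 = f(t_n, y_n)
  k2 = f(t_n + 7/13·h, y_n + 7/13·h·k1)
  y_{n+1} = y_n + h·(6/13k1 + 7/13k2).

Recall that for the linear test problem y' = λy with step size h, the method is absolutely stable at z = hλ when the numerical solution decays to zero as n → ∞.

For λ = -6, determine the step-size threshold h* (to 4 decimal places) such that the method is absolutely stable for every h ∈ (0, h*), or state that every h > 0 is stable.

Test eqn y'=λy, z=hλ:
  k1=λy_n ⇒ h·k1=z·y_n;  k2=λ(1+7/13z)y_n ⇒ h·k2=z(1+7/13z)y_n
  y_{n+1}/y_n = 1 + 6/13z + 7/13z(1+7/13z) = 1 + z + 49/169z²
  Hence R(z) = 1 + z + 49/169z².

Boundary: |R(x)|=1, x<0.
x=-1.61: |R|=0.1416
R=1: x+49/169x²=0 ⇒ x=−169/49=-3.4490; min R=1−1/(4·49/169)=0.1378>−1
Confirm numerically:
  x=-3.136: |R|=0.71542 <1
  x=-2.776: |R|=0.45834 <1
  x=-1.978: |R|=0.15639 <1
  x=-3.672: |R|=1.23744 >1
  x=-3.543: |R|=1.09658 >1
Interval (-3.4490, 0).

(-3.4490,0); λ=-6 ⇒ h* = (169/49)/6 = 0.5748.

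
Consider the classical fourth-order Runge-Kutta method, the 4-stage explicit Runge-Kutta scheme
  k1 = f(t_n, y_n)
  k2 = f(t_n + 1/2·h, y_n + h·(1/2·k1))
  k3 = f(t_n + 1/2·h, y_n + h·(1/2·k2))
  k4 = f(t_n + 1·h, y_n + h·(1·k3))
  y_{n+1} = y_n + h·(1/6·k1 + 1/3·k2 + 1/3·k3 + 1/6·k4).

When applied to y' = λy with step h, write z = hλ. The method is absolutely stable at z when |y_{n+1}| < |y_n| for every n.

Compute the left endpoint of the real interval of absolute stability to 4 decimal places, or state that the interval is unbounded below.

On y'=λy, z=hλ:
  order 4, 4-stage ⇒ R(z)=1+z+z^2/2+z^3/6+z^4/24
  (e.g. R(-0.72)=0.48819, |R|=0.48819)

Need |R(x)|<1, x<0.
x=-0.72: |R|=0.4882
|R(-2.7)|=0.8788 |R(-1.74)|=0.2777 |R(-1.64)|=0.2711
Bisect:
  x_lo=-3.6542 |R|=3.3193  x_hi=-0.0912 |R|=0.9129
  mid=-1.87267 |R|=0.29866 →hi
  mid=-2.76343 |R|=0.96753 →hi
  mid=-3.20880 |R|=1.85022 →lo
  mid=-2.98612 |R|=1.34747 →lo
  mid=-2.87477 |R|=1.14350 →lo
  mid=-2.81910 |R|=1.05218 →lo
  mid=-2.79126 |R|=1.00904 →lo
  mid=-2.77734 |R|=0.98808 →hi
  mid=-2.78430 |R|=0.99851 →hi
  mid=-2.78778 |R|=1.00376 →lo
  ...
  [-2.78539,-2.78517] ⇒ x*=-2.7853
So |R|<1 on (-2.7853, 0).

z* = -2.7853.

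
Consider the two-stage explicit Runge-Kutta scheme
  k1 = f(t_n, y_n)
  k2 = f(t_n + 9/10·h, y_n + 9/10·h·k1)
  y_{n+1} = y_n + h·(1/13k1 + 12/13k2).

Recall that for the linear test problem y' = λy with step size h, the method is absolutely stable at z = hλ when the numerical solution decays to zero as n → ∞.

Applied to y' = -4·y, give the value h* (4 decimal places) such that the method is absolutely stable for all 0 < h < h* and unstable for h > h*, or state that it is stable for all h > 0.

With y'=λy (z=hλ):
  k1=λy_n ⇒ h·k1=z·y_n;  k2=λ(1+9/10z)y_n ⇒ h·k2=z(1+9/10z)y_n
  y_{n+1}/y_n = 1 + 1/13z + 12/13z(1+9/10z) = 1 + z + 54/65z²
  ⇒ R(z) = 1 + z + 54/65z².

Need |R(x)|<1, x<0.
x=-1.18: |R|=0.9768
R=1: x+54/65x²=0 ⇒ x=−65/54=-1.2037; min R=1−1/(4·54/65)=0.6991>−1
Confirm numerically:
  x=-1.142: |R|=0.94146 <1
  x=-1.055: |R|=0.86967 <1
  x=-1.007: |R|=0.83544 <1
  x=-1.701: |R|=1.70275 >1
  x=-1.485: |R|=1.34703 >1
Interval (-1.2037, 0).

(-1.2037,0); λ=-4 ⇒ h* = (65/54)/4 = 0.3009.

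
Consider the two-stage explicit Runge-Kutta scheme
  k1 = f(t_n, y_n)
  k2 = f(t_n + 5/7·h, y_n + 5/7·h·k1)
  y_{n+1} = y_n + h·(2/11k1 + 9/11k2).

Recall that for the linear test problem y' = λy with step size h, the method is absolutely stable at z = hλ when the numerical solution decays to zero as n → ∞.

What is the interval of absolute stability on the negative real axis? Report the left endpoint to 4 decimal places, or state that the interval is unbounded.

On y'=λy, z=hλ:
  k1=λy_n ⇒ h·k1=z·y_n;  k2=λ(1+5/7z)y_n ⇒ h·k2=z(1+5/7z)y_n
  y_{n+1}/y_n = 1 + 2/11z + 9/11z(1+5/7z) = 1 + z + 45/77z²
  Hence R(z) = 1 + z + 45/77z².

Boundary: |R(x)|=1, x<0.
x=-1.15: |R|=0.6229
R=1: x+45/77x²=0 ⇒ x=−77/45=-1.7111; min R=1−1/(4·45/77)=0.5722>−1
Confirm numerically:
  x=-1.621: |R|=0.91463 <1
  x=-1.156: |R|=0.62498 <1
  x=-1.133: |R|=0.61721 <1
  x=-2.024: |R|=1.37010 >1
  x=-2.014: |R|=1.35650 >1
Stable set (-1.7111, 0).

z∈(-1.7111,0).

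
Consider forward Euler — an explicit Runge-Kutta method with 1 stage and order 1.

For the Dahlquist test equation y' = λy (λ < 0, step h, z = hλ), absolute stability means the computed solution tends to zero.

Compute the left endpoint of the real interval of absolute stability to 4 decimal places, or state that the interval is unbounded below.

Set f=λy, z=hλ:
  order 1, 1-stage ⇒ R(z)=1+z
  (e.g. R(-0.3)=0.70000, |R|=0.70000)

Boundary: |R(x)|=1, x<0.
x=-0.3: |R|=0.7000
|R(-2.34)|=1.3400 |R(-1.83)|=0.8300 |R(-0.57)|=0.4300
Bisect:
  x_lo=-2.3764 |R|=1.3764  x_hi=-0.2152 |R|=0.7848
  mid=-1.29580 |R|=0.29580 →hi
  mid=-1.83610 |R|=0.83610 →hi
  mid=-2.10624 |R|=1.10624 →lo
  mid=-1.97117 |R|=0.97117 →hi
  mid=-2.03871 |R|=1.03871 →lo
  mid=-2.00494 |R|=1.00494 →lo
  mid=-1.98805 |R|=0.98805 →hi
  mid=-1.99649 |R|=0.99649 →hi
  mid=-2.00072 |R|=1.00072 →lo
  mid=-1.99861 |R|=0.99861 →hi
  ...
  [-2.00006,-1.99992] ⇒ x*=-2.0000
So |R|<1 on (-2.0000, 0).

left endpoint -2.0000.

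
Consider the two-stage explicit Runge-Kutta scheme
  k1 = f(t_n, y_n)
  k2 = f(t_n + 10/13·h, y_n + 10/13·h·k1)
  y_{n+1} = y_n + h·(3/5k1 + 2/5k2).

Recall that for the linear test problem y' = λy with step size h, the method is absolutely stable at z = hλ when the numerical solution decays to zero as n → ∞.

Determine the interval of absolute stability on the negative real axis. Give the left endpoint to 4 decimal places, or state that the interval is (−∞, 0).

With y'=λy (z=hλ):
  k1=λy_n ⇒ h·k1=z·y_n;  k2=λ(1+10/13z)y_n ⇒ h·k2=z(1+10/13z)y_n
  y_{n+1}/y_n = 1 + 3/5z + 2/5z(1+10/13z) = 1 + z + 4/13z²
  so R(z) = 1 + z + 4/13z².

Solve |R(x)|<1 on ℝ⁻.
x=-0.66: |R|=0.4740
R=1: x+4/13x²=0 ⇒ x=−13/4=-3.2500; min R=1−1/(4·4/13)=0.1875>−1
Confirm numerically:
  x=-3.003: |R|=0.77177 <1
  x=-2.808: |R|=0.61811 <1
  x=-2.400: |R|=0.37231 <1
  x=-1.957: |R|=0.22142 <1
  x=-3.689: |R|=1.49830 >1
  x=-3.575: |R|=1.35750 >1
So |R|<1 on (-3.2500, 0).

(-3.2500, 0).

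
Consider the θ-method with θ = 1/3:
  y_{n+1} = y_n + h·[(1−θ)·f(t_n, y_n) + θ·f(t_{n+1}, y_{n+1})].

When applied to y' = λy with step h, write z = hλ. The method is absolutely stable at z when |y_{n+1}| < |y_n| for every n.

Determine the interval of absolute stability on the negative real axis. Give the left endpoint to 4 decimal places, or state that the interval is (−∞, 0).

z∈(-6.0000,0).

On y'=λy, z=hλ:
  y_{n+1} = y_n + z·[2/3·y_n + 1/3·y_{n+1}] ⇒ (1 − 1/3z)y_{n+1} = (1 + 2/3z)y_n
  Hence R(z) = (1 + 2/3z)/(1 − 1/3z).

Find x<0 with |R(x)|<1.
x=-0.71: |R|=0.4259
R=−1: 1+2/3x = −1+1/3x ⇒ -1/3x=2 ⇒ x=2/(-1/3)=-6.0000
Confirm numerically:
  x=-4.338: |R|=0.77351 <1
  x=-2.951: |R|=0.48765 <1
  x=-2.719: |R|=0.42630 <1
  x=-6.497: |R|=1.05233 >1
  x=-6.036: |R|=1.00398 >1
Stable set (-6.0000, 0).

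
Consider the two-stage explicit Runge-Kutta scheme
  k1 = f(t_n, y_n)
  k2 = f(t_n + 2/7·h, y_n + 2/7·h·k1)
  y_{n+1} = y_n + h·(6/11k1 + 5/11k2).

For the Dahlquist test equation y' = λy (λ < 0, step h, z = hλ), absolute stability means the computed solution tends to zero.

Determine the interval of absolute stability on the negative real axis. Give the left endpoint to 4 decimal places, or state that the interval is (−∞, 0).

Set f=λy, z=hλ:
  k1=λy_n ⇒ h·k1=z·y_n;  k2=λ(1+2/7z)y_n ⇒ h·k2=z(1+2/7z)y_n
  y_{n+1}/y_n = 1 + 6/11z + 5/11z(1+2/7z) = 1 + z + 10/77z²
  ⇒ R(z) = 1 + z + 10/77z².

Find x<0 with |R(x)|<1.
x=-0.95: |R|=0.1672
R=1: x+10/77x²=0 ⇒ x=−77/10=-7.7000; min R=1−1/(4·10/77)=-0.9250>−1
Confirm numerically:
  x=-7.206: |R|=0.53769 <1
  x=-6.423: |R|=0.06522 <1
  x=-5.186: |R|=0.69320 <1
  x=-8.171: |R|=1.49981 >1
  x=-7.966: |R|=1.27519 >1
  x=-7.739: |R|=1.03920 >1
Stable set (-7.7000, 0).

z∈(-7.7000,0).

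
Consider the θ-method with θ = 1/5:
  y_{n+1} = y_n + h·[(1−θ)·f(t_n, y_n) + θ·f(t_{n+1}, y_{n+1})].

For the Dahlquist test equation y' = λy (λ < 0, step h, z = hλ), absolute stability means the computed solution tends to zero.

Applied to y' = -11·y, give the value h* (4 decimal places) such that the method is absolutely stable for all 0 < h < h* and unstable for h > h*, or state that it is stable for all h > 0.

Test eqn y'=λy, z=hλ:
  y_{n+1} = y_n + z·[4/5·y_n + 1/5·y_{n+1}] ⇒ (1 − 1/5z)y_{n+1} = (1 + 4/5z)y_n
  ⇒ R(z) = (1 + 4/5z)/(1 − 1/5z).

Solve |R(x)|<1 on ℝ⁻.
x=-0.71: |R|=0.3783
R=−1: 1+4/5x = −1+1/5x ⇒ -3/5x=2 ⇒ x=2/(-3/5)=-3.3333
Confirm numerically:
  x=-3.112: |R|=0.91815 <1
  x=-2.388: |R|=0.61613 <1
  x=-1.917: |R|=0.38572 <1
  x=-3.536: |R|=1.07123 >1
  x=-3.378: |R|=1.01599 >1
Stable set (-3.3333, 0).

(-3.3333,0); λ=-11 ⇒ h* = (10/3)/11 = 0.3030.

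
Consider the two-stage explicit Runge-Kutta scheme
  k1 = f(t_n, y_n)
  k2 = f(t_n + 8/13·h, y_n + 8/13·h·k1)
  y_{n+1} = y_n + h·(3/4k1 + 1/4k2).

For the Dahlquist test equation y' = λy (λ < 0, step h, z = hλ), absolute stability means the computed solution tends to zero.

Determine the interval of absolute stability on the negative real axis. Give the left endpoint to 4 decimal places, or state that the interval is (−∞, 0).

With y'=λy (z=hλ):
  k1=λy_n ⇒ h·k1=z·y_n;  k2=λ(1+8/13z)y_n ⇒ h·k2=z(1+8/13z)y_n
  y_{n+1}/y_n = 1 + 3/4z + 1/4z(1+8/13z) = 1 + z + 2/13z²
  R(z) = 1 + z + 2/13z².

Need |R(x)|<1, x<0.
x=-0.75: |R|=0.3365
R=1: x+2/13x²=0 ⇒ x=−13/2=-6.5000; min R=1−1/(4·2/13)=-0.6250>−1
Confirm numerically:
  x=-5.462: |R|=0.12776 <1
  x=-4.376: |R|=0.42994 <1
  x=-4.101: |R|=0.51358 <1
  x=-3.860: |R|=0.56775 <1
  x=-6.750: |R|=1.25962 >1
  x=-6.595: |R|=1.09639 >1
  x=-6.584: |R|=1.08509 >1
Interval (-6.5000, 0).

(-6.5000, 0).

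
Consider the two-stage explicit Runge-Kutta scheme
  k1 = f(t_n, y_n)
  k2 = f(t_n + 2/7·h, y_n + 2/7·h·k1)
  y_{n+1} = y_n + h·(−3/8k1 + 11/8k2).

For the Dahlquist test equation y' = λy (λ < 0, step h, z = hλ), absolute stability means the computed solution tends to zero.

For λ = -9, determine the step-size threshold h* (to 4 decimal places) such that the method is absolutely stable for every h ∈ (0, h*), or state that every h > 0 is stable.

Test eqn y'=λy, z=hλ:
  k1=λy_n ⇒ h·k1=z·y_n;  k2=λ(1+2/7z)y_n ⇒ h·k2=z(1+2/7z)y_n
  y_{n+1}/y_n = 1 − 3/8z + 11/8z(1+2/7z) = 1 + z + 11/28z²
  so R(z) = 1 + z + 11/28z².

Solve |R(x)|<1 on ℝ⁻.
x=-1.24: |R|=0.3641
R=1: x+11/28x²=0 ⇒ x=−28/11=-2.5455; min R=1−1/(4·11/28)=0.3636>−1
Confirm numerically:
  x=-2.179: |R|=0.68630 <1
  x=-2.165: |R|=0.67641 <1
  x=-1.214: |R|=0.36499 <1
  x=-1.100: |R|=0.37536 <1
  x=-2.829: |R|=1.31513 >1
  x=-2.770: |R|=1.24435 >1
  x=-2.597: |R|=1.05259 >1
Interval (-2.5455, 0).

(-2.5455,0); λ=-9 ⇒ h* = (28/11)/9 = 0.2828.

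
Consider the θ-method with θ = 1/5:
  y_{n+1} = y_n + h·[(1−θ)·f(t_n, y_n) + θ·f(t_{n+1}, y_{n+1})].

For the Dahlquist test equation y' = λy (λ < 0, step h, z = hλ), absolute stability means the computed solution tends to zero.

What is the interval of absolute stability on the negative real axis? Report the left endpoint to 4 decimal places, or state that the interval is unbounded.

z∈(-3.3333,0).

On y'=λy, z=hλ:
  y_{n+1} = y_n + z·[4/5·y_n + 1/5·y_{n+1}] ⇒ (1 − 1/5z)y_{n+1} = (1 + 4/5z)y_n
  Hence R(z) = (1 + 4/5z)/(1 − 1/5z).

Find x<0 with |R(x)|<1.
x=-1.62: |R|=0.2236
R=−1: 1+4/5x = −1+1/5x ⇒ -3/5x=2 ⇒ x=2/(-3/5)=-3.3333
Confirm numerically:
  x=-2.667: |R|=0.73927 <1
  x=-1.806: |R|=0.32677 <1
  x=-1.385: |R|=0.08457 <1
  x=-3.809: |R|=1.16199 >1
  x=-3.506: |R|=1.06090 >1
Interval (-3.3333, 0).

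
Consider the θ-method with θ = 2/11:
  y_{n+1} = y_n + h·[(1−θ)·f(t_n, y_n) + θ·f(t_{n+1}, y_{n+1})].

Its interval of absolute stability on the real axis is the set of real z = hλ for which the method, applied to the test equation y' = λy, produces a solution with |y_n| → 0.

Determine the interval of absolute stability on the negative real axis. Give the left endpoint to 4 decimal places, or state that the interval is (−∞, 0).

Set f=λy, z=hλ:
  y_{n+1} = y_n + z·[9/11·y_n + 2/11·y_{n+1}] ⇒ (1 − 2/11z)y_{n+1} = (1 + 9/11z)y_n
  Hence R(z) = (1 + 9/11z)/(1 − 2/11z).

Need |R(x)|<1, x<0.
x=-1.16: |R|=0.0420
R=−1: 1+9/11x = −1+2/11x ⇒ -7/11x=2 ⇒ x=2/(-7/11)=-3.1429
Confirm numerically:
  x=-2.886: |R|=0.89280 <1
  x=-2.269: |R|=0.60632 <1
  x=-1.694: |R|=0.29511 <1
  x=-3.666: |R|=1.19976 >1
  x=-3.211: |R|=1.02738 >1
Stable set (-3.1429, 0).

(-3.1429, 0).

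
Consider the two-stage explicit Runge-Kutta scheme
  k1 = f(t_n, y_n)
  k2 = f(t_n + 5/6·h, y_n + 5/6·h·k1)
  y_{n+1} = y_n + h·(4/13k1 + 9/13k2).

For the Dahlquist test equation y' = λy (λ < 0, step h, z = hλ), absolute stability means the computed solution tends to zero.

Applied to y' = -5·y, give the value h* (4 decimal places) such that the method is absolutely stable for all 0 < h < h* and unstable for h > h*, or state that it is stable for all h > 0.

With y'=λy (z=hλ):
  k1=λy_n ⇒ h·k1=z·y_n;  k2=λ(1+5/6z)y_n ⇒ h·k2=z(1+5/6z)y_n
  y_{n+1}/y_n = 1 + 4/13z + 9/13z(1+5/6z) = 1 + z + 15/26z²
  ⇒ R(z) = 1 + z + 15/26z².

Need |R(x)|<1, x<0.
x=-1.17: |R|=0.6198
R=1: x+15/26x²=0 ⇒ x=−26/15=-1.7333; min R=1−1/(4·15/26)=0.5667>−1
Confirm numerically:
  x=-1.639: |R|=0.91080 <1
  x=-1.462: |R|=0.77114 <1
  x=-1.071: |R|=0.59075 <1
  x=-1.967: |R|=1.26517 >1
  x=-1.927: |R|=1.21531 >1
Stable set (-1.7333, 0).

(-1.7333,0); λ=-5 ⇒ h* = (26/15)/5 = 0.3467.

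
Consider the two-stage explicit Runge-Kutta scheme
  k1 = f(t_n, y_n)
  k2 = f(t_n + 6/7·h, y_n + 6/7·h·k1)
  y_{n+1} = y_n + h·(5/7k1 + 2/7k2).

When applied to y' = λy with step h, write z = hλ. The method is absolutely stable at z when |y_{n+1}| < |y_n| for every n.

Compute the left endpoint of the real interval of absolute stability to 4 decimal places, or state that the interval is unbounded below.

z* = -4.0833.

Set f=λy, z=hλ:
  k1=λy_n ⇒ h·k1=z·y_n;  k2=λ(1+6/7z)y_n ⇒ h·k2=z(1+6/7z)y_n
  y_{n+1}/y_n = 1 + 5/7z + 2/7z(1+6/7z) = 1 + z + 12/49z²
  ⇒ R(z) = 1 + z + 12/49z².

Need |R(x)|<1, x<0.
x=-0.41: |R|=0.6312
R=1: x+12/49x²=0 ⇒ x=−49/12=-4.0833; min R=1−1/(4·12/49)=-0.0208>−1
Confirm numerically:
  x=-3.460: |R|=0.47182 <1
  x=-3.034: |R|=0.22032 <1
  x=-2.791: |R|=0.11668 <1
  x=-4.444: |R|=1.39252 >1
  x=-4.400: |R|=1.34122 >1
Stable set (-4.0833, 0).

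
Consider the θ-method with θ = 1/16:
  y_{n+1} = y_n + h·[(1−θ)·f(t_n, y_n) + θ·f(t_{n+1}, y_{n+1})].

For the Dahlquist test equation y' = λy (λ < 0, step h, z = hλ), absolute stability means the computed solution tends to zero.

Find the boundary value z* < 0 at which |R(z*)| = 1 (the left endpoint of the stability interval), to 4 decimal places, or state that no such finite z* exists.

On y'=λy, z=hλ:
  y_{n+1} = y_n + z·[15/16·y_n + 1/16·y_{n+1}] ⇒ (1 − 1/16z)y_{n+1} = (1 + 15/16z)y_n
  ⇒ R(z) = (1 + 15/16z)/(1 − 1/16z).

Solve |R(x)|<1 on ℝ⁻.
x=-1.01: |R|=0.0500
R=−1: 1+15/16x = −1+1/16x ⇒ -7/8x=2 ⇒ x=2/(-7/8)=-2.2857
Confirm numerically:
  x=-1.745: |R|=0.57340 <1
  x=-1.544: |R|=0.40812 <1
  x=-1.064: |R|=0.00234 <1
  x=-2.872: |R|=1.43493 >1
  x=-2.842: |R|=1.41333 >1
  x=-2.764: |R|=1.35685 >1
Interval (-2.2857, 0).

left endpoint -2.2857.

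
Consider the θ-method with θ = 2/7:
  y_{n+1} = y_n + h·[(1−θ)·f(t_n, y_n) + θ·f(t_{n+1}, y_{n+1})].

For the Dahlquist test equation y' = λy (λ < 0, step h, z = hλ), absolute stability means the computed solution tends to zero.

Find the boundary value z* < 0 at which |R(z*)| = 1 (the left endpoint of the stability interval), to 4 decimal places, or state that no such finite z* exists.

z* = -4.6667.

On y'=λy, z=hλ:
  y_{n+1} = y_n + z·[5/7·y_n + 2/7·y_{n+1}] ⇒ (1 − 2/7z)y_{n+1} = (1 + 5/7z)y_n
  R(z) = (1 + 5/7z)/(1 − 2/7z).

Solve |R(x)|<1 on ℝ⁻.
x=-0.58: |R|=0.5025
R=−1: 1+5/7x = −1+2/7x ⇒ -3/7x=2 ⇒ x=2/(-3/7)=-4.6667
Confirm numerically:
  x=-3.499: |R|=0.74975 <1
  x=-3.093: |R|=0.64197 <1
  x=-2.702: |R|=0.52483 <1
  x=-5.250: |R|=1.10000 >1
  x=-5.195: |R|=1.09114 >1
  x=-4.855: |R|=1.03381 >1
Stable set (-4.6667, 0).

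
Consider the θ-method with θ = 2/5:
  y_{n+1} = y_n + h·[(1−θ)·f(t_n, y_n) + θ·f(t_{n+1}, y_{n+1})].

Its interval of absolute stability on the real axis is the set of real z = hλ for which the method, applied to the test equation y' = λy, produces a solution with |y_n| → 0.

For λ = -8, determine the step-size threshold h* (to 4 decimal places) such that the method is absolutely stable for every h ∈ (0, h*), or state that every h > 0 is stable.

With y'=λy (z=hλ):
  y_{n+1} = y_n + z·[3/5·y_n + 2/5·y_{n+1}] ⇒ (1 − 2/5z)y_{n+1} = (1 + 3/5z)y_n
  so R(z) = (1 + 3/5z)/(1 − 2/5z).

Need |R(x)|<1, x<0.
x=-0.89: |R|=0.3437
R=−1: 1+3/5x = −1+2/5x ⇒ -1/5x=2 ⇒ x=2/(-1/5)=-10.0000
Confirm numerically:
  x=-8.145: |R|=0.91287 <1
  x=-8.050: |R|=0.90758 <1
  x=-4.271: |R|=0.57695 <1
  x=-4.163: |R|=0.56198 <1
  x=-10.476: |R|=1.01834 >1
  x=-10.396: |R|=1.01535 >1
  x=-10.148: |R|=1.00585 >1
Stable set (-10.0000, 0).

(-10.0000,0); λ=-8 ⇒ h* = (10)/8 = 1.2500.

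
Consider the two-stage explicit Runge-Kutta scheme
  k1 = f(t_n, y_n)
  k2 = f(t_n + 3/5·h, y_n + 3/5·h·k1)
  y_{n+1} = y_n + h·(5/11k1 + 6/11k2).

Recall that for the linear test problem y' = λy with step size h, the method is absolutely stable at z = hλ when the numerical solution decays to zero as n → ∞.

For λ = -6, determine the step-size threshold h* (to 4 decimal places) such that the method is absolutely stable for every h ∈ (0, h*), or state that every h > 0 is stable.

(-3.0556,0); λ=-6 ⇒ h* = (55/18)/6 = 0.5093.

With y'=λy (z=hλ):
  k1=λy_n ⇒ h·k1=z·y_n;  k2=λ(1+3/5z)y_n ⇒ h·k2=z(1+3/5z)y_n
  y_{n+1}/y_n = 1 + 5/11z + 6/11z(1+3/5z) = 1 + z + 18/55z²
  so R(z) = 1 + z + 18/55z².

Find x<0 with |R(x)|<1.
x=-0.98: |R|=0.3343
R=1: x+18/55x²=0 ⇒ x=−55/18=-3.0556; min R=1−1/(4·18/55)=0.2361>−1
Confirm numerically:
  x=-2.369: |R|=0.46771 <1
  x=-1.845: |R|=0.26904 <1
  x=-1.793: |R|=0.25913 <1
  x=-1.515: |R|=0.23616 <1
  x=-3.553: |R|=1.57843 >1
  x=-3.464: |R|=1.46304 >1
  x=-3.224: |R|=1.17773 >1
Stable set (-3.0556, 0).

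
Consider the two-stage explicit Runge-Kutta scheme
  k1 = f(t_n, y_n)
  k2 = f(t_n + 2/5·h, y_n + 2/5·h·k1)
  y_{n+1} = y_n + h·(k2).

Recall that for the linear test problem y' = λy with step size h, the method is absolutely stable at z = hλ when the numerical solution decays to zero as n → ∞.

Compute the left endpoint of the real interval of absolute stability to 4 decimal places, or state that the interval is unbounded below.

Set f=λy, z=hλ:
  k1=λy_n ⇒ h·k1=z·y_n;  k2=λ(1+2/5z)y_n ⇒ h·k2=z(1+2/5z)y_n
  y_{n+1}/y_n = 1 + z(1+2/5z) = 1 + z + 2/5z²
  R(z) = 1 + z + 2/5z².

Solve |R(x)|<1 on ℝ⁻.
x=-0.61: |R|=0.5388
R=1: x+2/5x²=0 ⇒ x=−5/2=-2.5000; min R=1−1/(4·2/5)=0.3750>−1
Confirm numerically:
  x=-2.367: |R|=0.87408 <1
  x=-1.669: |R|=0.44522 <1
  x=-1.542: |R|=0.40911 <1
  x=-2.948: |R|=1.52828 >1
  x=-2.812: |R|=1.35094 >1
  x=-2.554: |R|=1.05517 >1
So |R|<1 on (-2.5000, 0).

left endpoint -2.5000.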